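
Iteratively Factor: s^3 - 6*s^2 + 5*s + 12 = (s - 3)*(s^2 - 3*s - 4) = (s - 4)*(s - 3)*(s + 1)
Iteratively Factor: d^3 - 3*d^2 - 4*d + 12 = (d - 2)*(d^2 - d - 6) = (d - 2)*(d + 2)*(d - 3)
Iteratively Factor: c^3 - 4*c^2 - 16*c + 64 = (c - 4)*(c^2 - 16) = (c - 4)^2*(c + 4)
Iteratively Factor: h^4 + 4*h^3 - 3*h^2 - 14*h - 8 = (h + 4)*(h^3 - 3*h - 2) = (h - 2)*(h + 4)*(h^2 + 2*h + 1) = (h - 2)*(h + 1)*(h + 4)*(h + 1)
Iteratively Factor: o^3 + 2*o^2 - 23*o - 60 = (o - 5)*(o^2 + 7*o + 12) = (o - 5)*(o + 4)*(o + 3)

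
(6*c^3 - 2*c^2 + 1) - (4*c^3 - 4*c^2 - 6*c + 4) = 2*c^3 + 2*c^2 + 6*c - 3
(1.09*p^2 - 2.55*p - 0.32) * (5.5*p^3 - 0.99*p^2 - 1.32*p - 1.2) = 5.995*p^5 - 15.1041*p^4 - 0.674300000000001*p^3 + 2.3748*p^2 + 3.4824*p + 0.384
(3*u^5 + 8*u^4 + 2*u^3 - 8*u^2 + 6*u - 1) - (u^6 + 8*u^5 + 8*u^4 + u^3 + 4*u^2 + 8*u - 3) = -u^6 - 5*u^5 + u^3 - 12*u^2 - 2*u + 2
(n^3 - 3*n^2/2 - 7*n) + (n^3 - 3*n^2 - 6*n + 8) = 2*n^3 - 9*n^2/2 - 13*n + 8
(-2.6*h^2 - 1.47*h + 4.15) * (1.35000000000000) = -3.51*h^2 - 1.9845*h + 5.6025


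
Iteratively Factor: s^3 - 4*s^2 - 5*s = (s - 5)*(s^2 + s) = s*(s - 5)*(s + 1)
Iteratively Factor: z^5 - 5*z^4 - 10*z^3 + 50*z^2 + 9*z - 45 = (z + 3)*(z^4 - 8*z^3 + 14*z^2 + 8*z - 15) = (z + 1)*(z + 3)*(z^3 - 9*z^2 + 23*z - 15) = (z - 1)*(z + 1)*(z + 3)*(z^2 - 8*z + 15) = (z - 5)*(z - 1)*(z + 1)*(z + 3)*(z - 3)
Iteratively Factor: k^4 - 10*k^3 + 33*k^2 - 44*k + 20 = (k - 1)*(k^3 - 9*k^2 + 24*k - 20) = (k - 5)*(k - 1)*(k^2 - 4*k + 4) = (k - 5)*(k - 2)*(k - 1)*(k - 2)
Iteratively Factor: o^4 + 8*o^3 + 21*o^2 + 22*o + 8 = (o + 2)*(o^3 + 6*o^2 + 9*o + 4) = (o + 2)*(o + 4)*(o^2 + 2*o + 1) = (o + 1)*(o + 2)*(o + 4)*(o + 1)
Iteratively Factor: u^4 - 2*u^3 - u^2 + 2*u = (u - 2)*(u^3 - u) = (u - 2)*(u + 1)*(u^2 - u) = u*(u - 2)*(u + 1)*(u - 1)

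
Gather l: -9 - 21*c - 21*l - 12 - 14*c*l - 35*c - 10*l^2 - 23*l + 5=-56*c - 10*l^2 + l*(-14*c - 44) - 16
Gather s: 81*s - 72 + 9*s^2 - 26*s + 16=9*s^2 + 55*s - 56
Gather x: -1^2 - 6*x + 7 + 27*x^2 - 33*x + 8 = 27*x^2 - 39*x + 14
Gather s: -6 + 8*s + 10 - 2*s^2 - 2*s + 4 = -2*s^2 + 6*s + 8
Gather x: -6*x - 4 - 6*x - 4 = -12*x - 8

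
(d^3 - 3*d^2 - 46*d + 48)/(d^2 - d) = d - 2 - 48/d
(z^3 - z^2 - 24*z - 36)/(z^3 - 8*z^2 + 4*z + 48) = (z + 3)/(z - 4)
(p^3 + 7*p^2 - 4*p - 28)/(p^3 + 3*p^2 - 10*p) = (p^2 + 9*p + 14)/(p*(p + 5))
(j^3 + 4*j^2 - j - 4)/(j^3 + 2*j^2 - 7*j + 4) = (j + 1)/(j - 1)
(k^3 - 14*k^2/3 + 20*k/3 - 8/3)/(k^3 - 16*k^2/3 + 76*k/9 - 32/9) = 3*(k - 2)/(3*k - 8)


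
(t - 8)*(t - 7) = t^2 - 15*t + 56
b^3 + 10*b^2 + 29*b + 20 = (b + 1)*(b + 4)*(b + 5)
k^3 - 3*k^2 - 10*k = k*(k - 5)*(k + 2)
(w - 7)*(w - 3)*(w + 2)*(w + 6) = w^4 - 2*w^3 - 47*w^2 + 48*w + 252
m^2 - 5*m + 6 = (m - 3)*(m - 2)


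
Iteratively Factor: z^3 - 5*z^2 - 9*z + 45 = (z - 5)*(z^2 - 9) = (z - 5)*(z - 3)*(z + 3)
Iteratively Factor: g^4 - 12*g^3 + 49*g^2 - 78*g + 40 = (g - 4)*(g^3 - 8*g^2 + 17*g - 10) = (g - 4)*(g - 2)*(g^2 - 6*g + 5) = (g - 4)*(g - 2)*(g - 1)*(g - 5)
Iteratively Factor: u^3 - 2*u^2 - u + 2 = (u - 1)*(u^2 - u - 2) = (u - 2)*(u - 1)*(u + 1)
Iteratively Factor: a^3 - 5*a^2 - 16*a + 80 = (a - 4)*(a^2 - a - 20) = (a - 5)*(a - 4)*(a + 4)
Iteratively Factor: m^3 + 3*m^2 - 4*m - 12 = (m + 3)*(m^2 - 4) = (m - 2)*(m + 3)*(m + 2)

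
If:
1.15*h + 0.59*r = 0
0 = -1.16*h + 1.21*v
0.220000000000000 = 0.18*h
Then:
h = 1.22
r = -2.38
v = 1.17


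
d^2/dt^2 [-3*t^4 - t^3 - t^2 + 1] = -36*t^2 - 6*t - 2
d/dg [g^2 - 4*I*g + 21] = 2*g - 4*I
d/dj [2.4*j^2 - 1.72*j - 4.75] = 4.8*j - 1.72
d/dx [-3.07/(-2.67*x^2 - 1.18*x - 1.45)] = (-16.3938*x - 3.6226)/(2.67*x^2 + 1.18*x + 1.45)^2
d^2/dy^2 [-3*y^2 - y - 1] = -6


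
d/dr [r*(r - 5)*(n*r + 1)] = 3*n*r^2 - 10*n*r + 2*r - 5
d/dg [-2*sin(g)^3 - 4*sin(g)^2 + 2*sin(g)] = 2*(-3*sin(g)^2 - 4*sin(g) + 1)*cos(g)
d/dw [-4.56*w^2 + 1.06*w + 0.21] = 1.06 - 9.12*w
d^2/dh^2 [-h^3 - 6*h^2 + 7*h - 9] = -6*h - 12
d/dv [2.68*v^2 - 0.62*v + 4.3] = 5.36*v - 0.62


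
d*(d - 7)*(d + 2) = d^3 - 5*d^2 - 14*d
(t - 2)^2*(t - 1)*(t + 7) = t^4 + 2*t^3 - 27*t^2 + 52*t - 28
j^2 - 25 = (j - 5)*(j + 5)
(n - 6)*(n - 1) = n^2 - 7*n + 6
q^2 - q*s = q*(q - s)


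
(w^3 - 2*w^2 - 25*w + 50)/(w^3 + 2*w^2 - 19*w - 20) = (w^2 - 7*w + 10)/(w^2 - 3*w - 4)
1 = 1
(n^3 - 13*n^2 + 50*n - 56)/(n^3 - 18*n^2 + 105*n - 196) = (n - 2)/(n - 7)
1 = 1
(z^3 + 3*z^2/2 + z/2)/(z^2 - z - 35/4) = 2*z*(2*z^2 + 3*z + 1)/(4*z^2 - 4*z - 35)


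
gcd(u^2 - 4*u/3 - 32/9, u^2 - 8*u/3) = u - 8/3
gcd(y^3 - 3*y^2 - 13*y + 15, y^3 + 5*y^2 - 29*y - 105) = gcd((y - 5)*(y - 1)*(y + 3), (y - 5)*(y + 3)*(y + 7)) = y^2 - 2*y - 15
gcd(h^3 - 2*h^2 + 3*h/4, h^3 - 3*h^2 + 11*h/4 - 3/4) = h^2 - 2*h + 3/4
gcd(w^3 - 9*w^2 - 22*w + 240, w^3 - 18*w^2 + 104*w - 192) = w^2 - 14*w + 48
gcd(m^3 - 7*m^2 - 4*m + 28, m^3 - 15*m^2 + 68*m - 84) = m^2 - 9*m + 14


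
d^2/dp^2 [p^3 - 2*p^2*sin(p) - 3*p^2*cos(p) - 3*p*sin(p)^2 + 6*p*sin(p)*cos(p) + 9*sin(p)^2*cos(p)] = 2*p^2*sin(p) + 3*p^2*cos(p) + 12*p*sin(p) - 12*p*sin(2*p) - 8*p*cos(p) - 6*p*cos(2*p) + 6*p - 4*sin(p) - 6*sin(2*p) - 33*cos(p)/4 + 12*cos(2*p) + 81*cos(3*p)/4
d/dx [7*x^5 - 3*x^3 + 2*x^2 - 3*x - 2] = 35*x^4 - 9*x^2 + 4*x - 3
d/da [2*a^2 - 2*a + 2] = 4*a - 2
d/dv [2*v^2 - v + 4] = 4*v - 1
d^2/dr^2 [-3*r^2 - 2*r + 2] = -6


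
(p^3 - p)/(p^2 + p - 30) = (p^3 - p)/(p^2 + p - 30)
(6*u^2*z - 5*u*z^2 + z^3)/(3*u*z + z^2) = (6*u^2 - 5*u*z + z^2)/(3*u + z)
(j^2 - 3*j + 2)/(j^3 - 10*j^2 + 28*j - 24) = (j - 1)/(j^2 - 8*j + 12)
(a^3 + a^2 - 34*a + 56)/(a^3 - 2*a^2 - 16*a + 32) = (a + 7)/(a + 4)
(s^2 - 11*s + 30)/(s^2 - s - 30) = (s - 5)/(s + 5)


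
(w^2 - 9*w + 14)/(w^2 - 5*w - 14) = (w - 2)/(w + 2)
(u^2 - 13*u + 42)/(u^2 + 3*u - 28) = (u^2 - 13*u + 42)/(u^2 + 3*u - 28)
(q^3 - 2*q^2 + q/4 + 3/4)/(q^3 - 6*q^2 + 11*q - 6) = (q^2 - q - 3/4)/(q^2 - 5*q + 6)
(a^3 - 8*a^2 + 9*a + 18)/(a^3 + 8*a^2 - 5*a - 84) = (a^2 - 5*a - 6)/(a^2 + 11*a + 28)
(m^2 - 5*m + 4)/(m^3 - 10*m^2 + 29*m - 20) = 1/(m - 5)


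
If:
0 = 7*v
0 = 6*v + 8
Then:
No Solution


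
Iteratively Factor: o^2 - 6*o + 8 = (o - 2)*(o - 4)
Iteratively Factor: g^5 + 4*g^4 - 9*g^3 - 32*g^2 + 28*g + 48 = (g + 4)*(g^4 - 9*g^2 + 4*g + 12) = (g + 1)*(g + 4)*(g^3 - g^2 - 8*g + 12) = (g - 2)*(g + 1)*(g + 4)*(g^2 + g - 6) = (g - 2)^2*(g + 1)*(g + 4)*(g + 3)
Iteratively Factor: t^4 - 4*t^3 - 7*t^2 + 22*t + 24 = (t - 3)*(t^3 - t^2 - 10*t - 8) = (t - 3)*(t + 1)*(t^2 - 2*t - 8) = (t - 3)*(t + 1)*(t + 2)*(t - 4)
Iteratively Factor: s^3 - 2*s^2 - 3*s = (s)*(s^2 - 2*s - 3) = s*(s + 1)*(s - 3)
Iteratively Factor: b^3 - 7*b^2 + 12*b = (b - 3)*(b^2 - 4*b) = (b - 4)*(b - 3)*(b)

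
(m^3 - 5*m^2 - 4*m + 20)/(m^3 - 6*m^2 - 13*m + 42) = (m^2 - 3*m - 10)/(m^2 - 4*m - 21)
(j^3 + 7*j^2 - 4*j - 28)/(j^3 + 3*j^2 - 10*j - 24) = (j^2 + 5*j - 14)/(j^2 + j - 12)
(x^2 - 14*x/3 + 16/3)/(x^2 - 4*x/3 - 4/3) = (3*x - 8)/(3*x + 2)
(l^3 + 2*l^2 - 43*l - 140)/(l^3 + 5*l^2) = 1 - 3/l - 28/l^2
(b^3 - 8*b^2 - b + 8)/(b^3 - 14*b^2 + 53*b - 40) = (b + 1)/(b - 5)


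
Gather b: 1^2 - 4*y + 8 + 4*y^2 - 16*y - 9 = 4*y^2 - 20*y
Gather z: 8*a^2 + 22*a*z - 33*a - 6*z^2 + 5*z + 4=8*a^2 - 33*a - 6*z^2 + z*(22*a + 5) + 4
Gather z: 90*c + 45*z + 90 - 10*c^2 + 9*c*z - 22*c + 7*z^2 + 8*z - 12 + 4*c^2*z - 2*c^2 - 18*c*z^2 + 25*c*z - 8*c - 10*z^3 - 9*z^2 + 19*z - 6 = -12*c^2 + 60*c - 10*z^3 + z^2*(-18*c - 2) + z*(4*c^2 + 34*c + 72) + 72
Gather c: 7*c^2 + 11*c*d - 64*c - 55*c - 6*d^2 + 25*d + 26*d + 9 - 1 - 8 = 7*c^2 + c*(11*d - 119) - 6*d^2 + 51*d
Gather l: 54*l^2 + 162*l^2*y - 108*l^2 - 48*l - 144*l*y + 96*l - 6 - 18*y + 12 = l^2*(162*y - 54) + l*(48 - 144*y) - 18*y + 6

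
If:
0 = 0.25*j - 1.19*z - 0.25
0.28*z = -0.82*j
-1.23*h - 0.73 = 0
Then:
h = -0.59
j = 0.07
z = -0.20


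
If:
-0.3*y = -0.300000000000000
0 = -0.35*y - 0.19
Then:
No Solution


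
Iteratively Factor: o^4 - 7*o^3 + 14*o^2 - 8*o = (o - 2)*(o^3 - 5*o^2 + 4*o) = (o - 2)*(o - 1)*(o^2 - 4*o) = o*(o - 2)*(o - 1)*(o - 4)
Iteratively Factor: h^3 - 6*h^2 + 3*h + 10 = (h - 5)*(h^2 - h - 2) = (h - 5)*(h - 2)*(h + 1)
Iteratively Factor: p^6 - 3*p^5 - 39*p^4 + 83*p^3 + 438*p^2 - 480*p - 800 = (p + 1)*(p^5 - 4*p^4 - 35*p^3 + 118*p^2 + 320*p - 800) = (p + 1)*(p + 4)*(p^4 - 8*p^3 - 3*p^2 + 130*p - 200) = (p - 5)*(p + 1)*(p + 4)*(p^3 - 3*p^2 - 18*p + 40) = (p - 5)^2*(p + 1)*(p + 4)*(p^2 + 2*p - 8) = (p - 5)^2*(p - 2)*(p + 1)*(p + 4)*(p + 4)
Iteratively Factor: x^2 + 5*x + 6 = (x + 3)*(x + 2)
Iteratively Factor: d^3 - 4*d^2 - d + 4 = (d - 1)*(d^2 - 3*d - 4) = (d - 1)*(d + 1)*(d - 4)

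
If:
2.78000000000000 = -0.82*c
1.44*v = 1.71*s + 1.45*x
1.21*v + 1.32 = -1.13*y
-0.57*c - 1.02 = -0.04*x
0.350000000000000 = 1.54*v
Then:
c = -3.39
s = 19.53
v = 0.23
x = -22.81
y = -1.41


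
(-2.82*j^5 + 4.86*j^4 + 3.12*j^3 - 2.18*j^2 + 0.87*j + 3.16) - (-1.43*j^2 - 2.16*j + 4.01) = -2.82*j^5 + 4.86*j^4 + 3.12*j^3 - 0.75*j^2 + 3.03*j - 0.85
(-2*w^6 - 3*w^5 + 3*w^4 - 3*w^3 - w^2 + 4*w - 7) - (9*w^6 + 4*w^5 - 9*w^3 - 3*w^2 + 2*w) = -11*w^6 - 7*w^5 + 3*w^4 + 6*w^3 + 2*w^2 + 2*w - 7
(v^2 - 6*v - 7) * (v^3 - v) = v^5 - 6*v^4 - 8*v^3 + 6*v^2 + 7*v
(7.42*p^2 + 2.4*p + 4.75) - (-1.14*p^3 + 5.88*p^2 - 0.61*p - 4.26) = 1.14*p^3 + 1.54*p^2 + 3.01*p + 9.01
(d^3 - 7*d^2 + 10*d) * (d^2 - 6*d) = d^5 - 13*d^4 + 52*d^3 - 60*d^2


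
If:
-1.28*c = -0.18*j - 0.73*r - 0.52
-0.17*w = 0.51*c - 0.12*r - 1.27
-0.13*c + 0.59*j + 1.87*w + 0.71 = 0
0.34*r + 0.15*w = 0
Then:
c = 5.97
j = 25.31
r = 3.51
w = -7.95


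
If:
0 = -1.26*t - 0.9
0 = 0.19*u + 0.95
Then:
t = -0.71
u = -5.00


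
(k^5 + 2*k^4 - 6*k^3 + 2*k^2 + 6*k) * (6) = 6*k^5 + 12*k^4 - 36*k^3 + 12*k^2 + 36*k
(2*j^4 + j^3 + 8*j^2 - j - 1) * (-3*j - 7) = -6*j^5 - 17*j^4 - 31*j^3 - 53*j^2 + 10*j + 7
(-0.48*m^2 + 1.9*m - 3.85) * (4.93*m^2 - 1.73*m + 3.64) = -2.3664*m^4 + 10.1974*m^3 - 24.0147*m^2 + 13.5765*m - 14.014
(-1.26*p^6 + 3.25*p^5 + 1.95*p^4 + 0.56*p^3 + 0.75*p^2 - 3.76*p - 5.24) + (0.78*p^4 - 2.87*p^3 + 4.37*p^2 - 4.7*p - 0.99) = -1.26*p^6 + 3.25*p^5 + 2.73*p^4 - 2.31*p^3 + 5.12*p^2 - 8.46*p - 6.23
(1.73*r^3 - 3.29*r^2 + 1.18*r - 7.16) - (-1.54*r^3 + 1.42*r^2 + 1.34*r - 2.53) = 3.27*r^3 - 4.71*r^2 - 0.16*r - 4.63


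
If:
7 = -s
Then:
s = -7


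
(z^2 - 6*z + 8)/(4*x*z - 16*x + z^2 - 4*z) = (z - 2)/(4*x + z)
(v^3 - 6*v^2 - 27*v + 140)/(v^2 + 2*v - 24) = (v^2 - 2*v - 35)/(v + 6)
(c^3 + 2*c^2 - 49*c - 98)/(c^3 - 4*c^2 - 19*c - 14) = (c + 7)/(c + 1)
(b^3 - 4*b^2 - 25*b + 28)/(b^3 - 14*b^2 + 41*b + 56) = (b^2 + 3*b - 4)/(b^2 - 7*b - 8)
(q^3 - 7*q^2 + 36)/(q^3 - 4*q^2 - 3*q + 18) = (q - 6)/(q - 3)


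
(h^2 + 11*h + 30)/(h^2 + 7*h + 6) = (h + 5)/(h + 1)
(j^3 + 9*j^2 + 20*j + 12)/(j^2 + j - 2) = (j^2 + 7*j + 6)/(j - 1)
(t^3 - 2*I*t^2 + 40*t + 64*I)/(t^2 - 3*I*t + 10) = (t^2 - 4*I*t + 32)/(t - 5*I)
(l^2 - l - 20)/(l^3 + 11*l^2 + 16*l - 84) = (l^2 - l - 20)/(l^3 + 11*l^2 + 16*l - 84)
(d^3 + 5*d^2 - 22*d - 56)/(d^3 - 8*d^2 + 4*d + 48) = (d + 7)/(d - 6)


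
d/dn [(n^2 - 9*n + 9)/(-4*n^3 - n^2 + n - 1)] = 4*n*(n^3 - 18*n^2 + 25*n + 4)/(16*n^6 + 8*n^5 - 7*n^4 + 6*n^3 + 3*n^2 - 2*n + 1)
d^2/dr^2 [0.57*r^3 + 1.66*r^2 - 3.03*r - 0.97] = 3.42*r + 3.32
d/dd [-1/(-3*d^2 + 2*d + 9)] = 2*(1 - 3*d)/(-3*d^2 + 2*d + 9)^2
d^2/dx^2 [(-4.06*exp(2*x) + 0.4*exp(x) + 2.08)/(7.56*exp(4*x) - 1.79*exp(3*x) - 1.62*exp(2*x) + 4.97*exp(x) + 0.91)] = (-928.174464*exp(9*x) + 370.577592*exp(8*x) + 1630.626074*exp(7*x) + 1342.825468*exp(6*x) + 76.1412360000001*exp(5*x) - 175.723498000001*exp(4*x) - 356.66251*exp(3*x) - 71.296134*exp(2*x) + 48.385792*exp(x) - 9.075976)*exp(x)/(432.081216*exp(12*x) - 306.914832*exp(11*x) - 205.097508*exp(10*x) + 977.959765*exp(9*x) - 203.557374*exp(8*x) - 405.418305*exp(7*x) + 584.314401*exp(6*x) + 127.468551*exp(5*x) - 142.674252*exp(4*x) + 74.355932*exp(3*x) + 63.408891*exp(2*x) + 12.346971*exp(x) + 0.753571)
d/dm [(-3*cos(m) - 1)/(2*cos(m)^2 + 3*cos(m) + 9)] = (6*sin(m)^2 - 4*cos(m) + 18)*sin(m)/(3*cos(m) + cos(2*m) + 10)^2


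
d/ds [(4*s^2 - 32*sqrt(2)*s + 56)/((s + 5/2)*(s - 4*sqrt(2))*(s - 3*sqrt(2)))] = 8*(-2*s^4 + 32*sqrt(2)*s^3 - 260*s^2 + 5*sqrt(2)*s^2 + 100*s + 392*sqrt(2)*s - 672 - 470*sqrt(2))/(4*s^6 - 56*sqrt(2)*s^5 + 20*s^5 - 280*sqrt(2)*s^4 + 609*s^4 - 1694*sqrt(2)*s^3 + 2920*s^3 - 6720*sqrt(2)*s^2 + 5954*s^2 - 8400*sqrt(2)*s + 11520*s + 14400)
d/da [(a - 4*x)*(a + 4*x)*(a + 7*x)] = 3*a^2 + 14*a*x - 16*x^2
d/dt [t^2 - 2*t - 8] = 2*t - 2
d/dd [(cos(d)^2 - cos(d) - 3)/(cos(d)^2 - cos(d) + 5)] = 8*(1 - 2*cos(d))*sin(d)/(sin(d)^2 + cos(d) - 6)^2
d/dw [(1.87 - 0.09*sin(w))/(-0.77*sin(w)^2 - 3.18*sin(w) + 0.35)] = (-0.0693*sin(w)^2 + 2.8798*sin(w) + 5.9151)*cos(w)/(0.5929*sin(w)^4 + 4.8972*sin(w)^3 + 9.5734*sin(w)^2 - 2.226*sin(w) + 0.1225)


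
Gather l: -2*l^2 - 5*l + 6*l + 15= -2*l^2 + l + 15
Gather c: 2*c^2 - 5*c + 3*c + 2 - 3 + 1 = 2*c^2 - 2*c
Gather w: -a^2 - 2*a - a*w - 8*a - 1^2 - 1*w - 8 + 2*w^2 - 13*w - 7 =-a^2 - 10*a + 2*w^2 + w*(-a - 14) - 16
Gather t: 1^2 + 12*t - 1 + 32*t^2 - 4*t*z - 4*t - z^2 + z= 32*t^2 + t*(8 - 4*z) - z^2 + z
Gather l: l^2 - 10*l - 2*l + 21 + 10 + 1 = l^2 - 12*l + 32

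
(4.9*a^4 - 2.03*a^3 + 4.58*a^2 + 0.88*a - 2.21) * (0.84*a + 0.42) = 4.116*a^5 + 0.3528*a^4 + 2.9946*a^3 + 2.6628*a^2 - 1.4868*a - 0.9282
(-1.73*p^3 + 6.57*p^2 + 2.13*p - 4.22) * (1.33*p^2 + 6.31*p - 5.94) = -2.3009*p^5 - 2.1782*p^4 + 54.5658*p^3 - 31.1981*p^2 - 39.2804*p + 25.0668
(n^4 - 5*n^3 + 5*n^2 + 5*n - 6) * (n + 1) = n^5 - 4*n^4 + 10*n^2 - n - 6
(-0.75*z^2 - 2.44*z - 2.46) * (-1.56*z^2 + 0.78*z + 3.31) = 1.17*z^4 + 3.2214*z^3 - 0.5481*z^2 - 9.9952*z - 8.1426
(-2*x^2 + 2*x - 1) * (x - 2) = -2*x^3 + 6*x^2 - 5*x + 2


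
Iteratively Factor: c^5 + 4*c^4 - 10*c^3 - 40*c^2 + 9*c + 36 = (c + 3)*(c^4 + c^3 - 13*c^2 - c + 12) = (c + 3)*(c + 4)*(c^3 - 3*c^2 - c + 3) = (c + 1)*(c + 3)*(c + 4)*(c^2 - 4*c + 3) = (c - 3)*(c + 1)*(c + 3)*(c + 4)*(c - 1)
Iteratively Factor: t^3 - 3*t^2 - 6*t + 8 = (t - 4)*(t^2 + t - 2) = (t - 4)*(t + 2)*(t - 1)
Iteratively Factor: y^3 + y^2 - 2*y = (y)*(y^2 + y - 2) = y*(y + 2)*(y - 1)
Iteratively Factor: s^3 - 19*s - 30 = (s - 5)*(s^2 + 5*s + 6) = (s - 5)*(s + 3)*(s + 2)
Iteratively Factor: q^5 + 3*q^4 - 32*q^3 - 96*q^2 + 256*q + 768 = (q - 4)*(q^4 + 7*q^3 - 4*q^2 - 112*q - 192) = (q - 4)*(q + 3)*(q^3 + 4*q^2 - 16*q - 64) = (q - 4)^2*(q + 3)*(q^2 + 8*q + 16) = (q - 4)^2*(q + 3)*(q + 4)*(q + 4)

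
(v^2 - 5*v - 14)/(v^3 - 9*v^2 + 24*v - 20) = (v^2 - 5*v - 14)/(v^3 - 9*v^2 + 24*v - 20)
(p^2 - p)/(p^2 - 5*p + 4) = p/(p - 4)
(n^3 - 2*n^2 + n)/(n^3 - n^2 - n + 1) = n/(n + 1)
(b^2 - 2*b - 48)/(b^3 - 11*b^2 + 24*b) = (b + 6)/(b*(b - 3))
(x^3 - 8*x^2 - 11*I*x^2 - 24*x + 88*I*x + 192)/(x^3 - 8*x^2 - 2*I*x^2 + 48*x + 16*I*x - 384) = (x - 3*I)/(x + 6*I)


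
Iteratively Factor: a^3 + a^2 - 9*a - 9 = (a + 3)*(a^2 - 2*a - 3) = (a + 1)*(a + 3)*(a - 3)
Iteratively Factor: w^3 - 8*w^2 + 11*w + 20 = (w - 5)*(w^2 - 3*w - 4) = (w - 5)*(w + 1)*(w - 4)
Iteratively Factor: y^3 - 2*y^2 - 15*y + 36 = (y - 3)*(y^2 + y - 12) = (y - 3)*(y + 4)*(y - 3)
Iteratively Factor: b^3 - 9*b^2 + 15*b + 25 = (b + 1)*(b^2 - 10*b + 25) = (b - 5)*(b + 1)*(b - 5)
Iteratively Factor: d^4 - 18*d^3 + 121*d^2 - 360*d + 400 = (d - 4)*(d^3 - 14*d^2 + 65*d - 100) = (d - 5)*(d - 4)*(d^2 - 9*d + 20) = (d - 5)^2*(d - 4)*(d - 4)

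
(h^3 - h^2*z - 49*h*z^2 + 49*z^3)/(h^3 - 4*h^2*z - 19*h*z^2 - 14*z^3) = (h^2 + 6*h*z - 7*z^2)/(h^2 + 3*h*z + 2*z^2)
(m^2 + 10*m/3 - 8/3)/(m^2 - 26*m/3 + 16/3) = (m + 4)/(m - 8)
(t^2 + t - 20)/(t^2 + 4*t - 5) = (t - 4)/(t - 1)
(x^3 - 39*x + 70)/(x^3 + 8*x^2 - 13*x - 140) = (x^2 - 7*x + 10)/(x^2 + x - 20)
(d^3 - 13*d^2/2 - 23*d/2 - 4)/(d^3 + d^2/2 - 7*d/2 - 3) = (2*d^2 - 15*d - 8)/(2*d^2 - d - 6)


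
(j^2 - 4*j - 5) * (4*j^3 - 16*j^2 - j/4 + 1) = 4*j^5 - 32*j^4 + 175*j^3/4 + 82*j^2 - 11*j/4 - 5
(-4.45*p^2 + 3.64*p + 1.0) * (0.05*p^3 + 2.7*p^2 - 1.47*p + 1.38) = -0.2225*p^5 - 11.833*p^4 + 16.4195*p^3 - 8.7918*p^2 + 3.5532*p + 1.38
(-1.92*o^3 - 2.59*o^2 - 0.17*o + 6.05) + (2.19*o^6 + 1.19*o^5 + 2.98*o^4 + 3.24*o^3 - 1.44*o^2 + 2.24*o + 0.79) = 2.19*o^6 + 1.19*o^5 + 2.98*o^4 + 1.32*o^3 - 4.03*o^2 + 2.07*o + 6.84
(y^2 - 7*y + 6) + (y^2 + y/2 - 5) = 2*y^2 - 13*y/2 + 1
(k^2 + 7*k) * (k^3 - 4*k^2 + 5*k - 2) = k^5 + 3*k^4 - 23*k^3 + 33*k^2 - 14*k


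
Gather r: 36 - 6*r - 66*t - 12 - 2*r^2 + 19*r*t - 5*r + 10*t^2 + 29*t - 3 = -2*r^2 + r*(19*t - 11) + 10*t^2 - 37*t + 21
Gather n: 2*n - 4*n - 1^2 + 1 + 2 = 2 - 2*n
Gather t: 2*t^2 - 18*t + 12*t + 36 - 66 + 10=2*t^2 - 6*t - 20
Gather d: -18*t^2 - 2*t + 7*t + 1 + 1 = -18*t^2 + 5*t + 2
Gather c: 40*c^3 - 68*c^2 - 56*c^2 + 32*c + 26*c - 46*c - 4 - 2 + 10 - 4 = 40*c^3 - 124*c^2 + 12*c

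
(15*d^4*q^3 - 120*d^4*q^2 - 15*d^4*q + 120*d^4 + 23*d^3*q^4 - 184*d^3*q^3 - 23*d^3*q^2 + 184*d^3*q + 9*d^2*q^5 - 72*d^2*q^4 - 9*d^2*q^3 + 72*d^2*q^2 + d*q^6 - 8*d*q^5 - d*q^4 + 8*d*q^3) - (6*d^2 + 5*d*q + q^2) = 15*d^4*q^3 - 120*d^4*q^2 - 15*d^4*q + 120*d^4 + 23*d^3*q^4 - 184*d^3*q^3 - 23*d^3*q^2 + 184*d^3*q + 9*d^2*q^5 - 72*d^2*q^4 - 9*d^2*q^3 + 72*d^2*q^2 - 6*d^2 + d*q^6 - 8*d*q^5 - d*q^4 + 8*d*q^3 - 5*d*q - q^2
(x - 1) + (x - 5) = 2*x - 6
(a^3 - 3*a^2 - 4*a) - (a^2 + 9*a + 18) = a^3 - 4*a^2 - 13*a - 18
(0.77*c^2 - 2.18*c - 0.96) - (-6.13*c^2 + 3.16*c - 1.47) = 6.9*c^2 - 5.34*c + 0.51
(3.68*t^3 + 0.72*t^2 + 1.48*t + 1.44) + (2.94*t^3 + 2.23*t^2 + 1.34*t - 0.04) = 6.62*t^3 + 2.95*t^2 + 2.82*t + 1.4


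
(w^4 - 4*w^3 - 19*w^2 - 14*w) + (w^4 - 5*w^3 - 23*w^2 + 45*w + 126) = 2*w^4 - 9*w^3 - 42*w^2 + 31*w + 126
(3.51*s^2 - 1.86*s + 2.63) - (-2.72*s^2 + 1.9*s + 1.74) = 6.23*s^2 - 3.76*s + 0.89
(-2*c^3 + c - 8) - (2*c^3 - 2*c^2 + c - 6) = -4*c^3 + 2*c^2 - 2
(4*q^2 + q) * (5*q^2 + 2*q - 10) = 20*q^4 + 13*q^3 - 38*q^2 - 10*q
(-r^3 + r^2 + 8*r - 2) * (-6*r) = 6*r^4 - 6*r^3 - 48*r^2 + 12*r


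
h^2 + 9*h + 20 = (h + 4)*(h + 5)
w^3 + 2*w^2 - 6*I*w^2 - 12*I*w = w*(w + 2)*(w - 6*I)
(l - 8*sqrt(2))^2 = l^2 - 16*sqrt(2)*l + 128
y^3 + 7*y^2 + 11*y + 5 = (y + 1)^2*(y + 5)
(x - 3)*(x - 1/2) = x^2 - 7*x/2 + 3/2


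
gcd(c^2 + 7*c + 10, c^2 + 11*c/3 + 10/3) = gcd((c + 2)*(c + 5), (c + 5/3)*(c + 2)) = c + 2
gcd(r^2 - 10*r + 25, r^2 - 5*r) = r - 5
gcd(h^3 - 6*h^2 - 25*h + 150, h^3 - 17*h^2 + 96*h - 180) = h^2 - 11*h + 30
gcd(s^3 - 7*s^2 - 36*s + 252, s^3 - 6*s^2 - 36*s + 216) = s^2 - 36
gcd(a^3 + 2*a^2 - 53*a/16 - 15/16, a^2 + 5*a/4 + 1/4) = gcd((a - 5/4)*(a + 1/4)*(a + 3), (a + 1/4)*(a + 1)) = a + 1/4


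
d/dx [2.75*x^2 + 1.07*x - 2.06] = 5.5*x + 1.07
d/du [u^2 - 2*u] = 2*u - 2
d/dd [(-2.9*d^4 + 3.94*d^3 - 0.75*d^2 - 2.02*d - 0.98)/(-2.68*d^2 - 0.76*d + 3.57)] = (15.544*d^5 - 3.9472*d^4 - 47.4008*d^3 + 37.3538*d^2 - 10.6078*d - 7.9562)/(7.1824*d^4 + 4.0736*d^3 - 18.5576*d^2 - 5.4264*d + 12.7449)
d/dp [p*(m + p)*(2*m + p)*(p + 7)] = 4*m^2*p + 14*m^2 + 9*m*p^2 + 42*m*p + 4*p^3 + 21*p^2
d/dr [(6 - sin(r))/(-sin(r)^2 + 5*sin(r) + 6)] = -cos(r)/(sin(r) + 1)^2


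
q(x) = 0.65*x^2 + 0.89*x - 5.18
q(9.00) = 55.48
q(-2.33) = -3.72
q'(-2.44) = -2.28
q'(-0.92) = -0.31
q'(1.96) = 3.44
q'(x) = 1.3*x + 0.89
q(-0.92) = -5.45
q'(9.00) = 12.59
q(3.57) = 6.28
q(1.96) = -0.94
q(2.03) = -0.69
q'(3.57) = 5.53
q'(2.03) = 3.53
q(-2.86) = -2.41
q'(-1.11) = -0.55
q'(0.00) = 0.89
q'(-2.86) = -2.83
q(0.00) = -5.18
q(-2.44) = -3.48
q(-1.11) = -5.37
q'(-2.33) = -2.14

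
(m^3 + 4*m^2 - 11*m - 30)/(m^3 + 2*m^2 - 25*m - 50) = (m - 3)/(m - 5)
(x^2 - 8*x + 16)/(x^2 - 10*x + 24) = (x - 4)/(x - 6)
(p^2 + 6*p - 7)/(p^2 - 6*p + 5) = (p + 7)/(p - 5)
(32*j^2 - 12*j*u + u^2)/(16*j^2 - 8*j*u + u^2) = (-8*j + u)/(-4*j + u)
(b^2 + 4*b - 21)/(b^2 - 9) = (b + 7)/(b + 3)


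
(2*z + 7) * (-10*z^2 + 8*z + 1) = -20*z^3 - 54*z^2 + 58*z + 7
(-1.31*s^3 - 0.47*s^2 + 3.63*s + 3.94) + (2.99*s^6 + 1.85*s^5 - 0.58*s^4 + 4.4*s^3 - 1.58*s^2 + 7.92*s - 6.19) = 2.99*s^6 + 1.85*s^5 - 0.58*s^4 + 3.09*s^3 - 2.05*s^2 + 11.55*s - 2.25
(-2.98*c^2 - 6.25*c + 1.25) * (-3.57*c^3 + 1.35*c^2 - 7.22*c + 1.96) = 10.6386*c^5 + 18.2895*c^4 + 8.6156*c^3 + 40.9717*c^2 - 21.275*c + 2.45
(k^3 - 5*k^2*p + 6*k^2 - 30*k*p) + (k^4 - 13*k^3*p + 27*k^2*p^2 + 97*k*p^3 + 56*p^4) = k^4 - 13*k^3*p + k^3 + 27*k^2*p^2 - 5*k^2*p + 6*k^2 + 97*k*p^3 - 30*k*p + 56*p^4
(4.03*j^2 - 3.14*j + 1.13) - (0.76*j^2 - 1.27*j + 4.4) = 3.27*j^2 - 1.87*j - 3.27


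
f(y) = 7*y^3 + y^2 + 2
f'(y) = 21*y^2 + 2*y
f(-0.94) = -2.93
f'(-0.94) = 16.68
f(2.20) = 81.38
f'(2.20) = 106.04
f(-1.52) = -20.27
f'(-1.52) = 45.48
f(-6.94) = -2289.62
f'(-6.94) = 997.56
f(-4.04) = -443.25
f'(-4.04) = 334.67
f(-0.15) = 2.00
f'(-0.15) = 0.17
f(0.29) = 2.25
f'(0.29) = 2.35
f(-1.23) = -9.51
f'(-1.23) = 29.31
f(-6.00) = -1474.00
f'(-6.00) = 744.00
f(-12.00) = -11950.00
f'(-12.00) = 3000.00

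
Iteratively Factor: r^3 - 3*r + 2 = (r - 1)*(r^2 + r - 2) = (r - 1)*(r + 2)*(r - 1)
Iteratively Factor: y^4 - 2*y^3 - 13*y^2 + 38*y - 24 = (y - 1)*(y^3 - y^2 - 14*y + 24) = (y - 3)*(y - 1)*(y^2 + 2*y - 8) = (y - 3)*(y - 1)*(y + 4)*(y - 2)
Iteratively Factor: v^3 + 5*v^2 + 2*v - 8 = (v - 1)*(v^2 + 6*v + 8) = (v - 1)*(v + 2)*(v + 4)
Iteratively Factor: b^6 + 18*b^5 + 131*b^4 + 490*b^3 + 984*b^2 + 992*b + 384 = (b + 4)*(b^5 + 14*b^4 + 75*b^3 + 190*b^2 + 224*b + 96) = (b + 2)*(b + 4)*(b^4 + 12*b^3 + 51*b^2 + 88*b + 48) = (b + 2)*(b + 4)^2*(b^3 + 8*b^2 + 19*b + 12) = (b + 2)*(b + 3)*(b + 4)^2*(b^2 + 5*b + 4) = (b + 1)*(b + 2)*(b + 3)*(b + 4)^2*(b + 4)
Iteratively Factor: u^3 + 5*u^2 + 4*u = (u)*(u^2 + 5*u + 4) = u*(u + 4)*(u + 1)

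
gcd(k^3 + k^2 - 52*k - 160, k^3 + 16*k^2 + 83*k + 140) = k^2 + 9*k + 20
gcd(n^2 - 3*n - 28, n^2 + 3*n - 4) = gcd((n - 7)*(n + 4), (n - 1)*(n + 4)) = n + 4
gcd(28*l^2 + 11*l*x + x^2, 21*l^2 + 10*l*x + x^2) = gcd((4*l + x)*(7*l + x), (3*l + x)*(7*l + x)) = 7*l + x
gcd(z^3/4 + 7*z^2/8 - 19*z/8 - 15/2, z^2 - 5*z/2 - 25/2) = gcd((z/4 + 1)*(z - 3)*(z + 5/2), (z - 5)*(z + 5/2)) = z + 5/2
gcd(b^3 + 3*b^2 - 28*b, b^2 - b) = b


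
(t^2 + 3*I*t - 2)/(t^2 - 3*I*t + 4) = (t + 2*I)/(t - 4*I)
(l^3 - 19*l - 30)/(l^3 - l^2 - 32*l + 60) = (l^2 + 5*l + 6)/(l^2 + 4*l - 12)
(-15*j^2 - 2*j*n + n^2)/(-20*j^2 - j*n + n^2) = (3*j + n)/(4*j + n)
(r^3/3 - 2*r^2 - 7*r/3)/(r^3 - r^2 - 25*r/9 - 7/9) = 3*r*(r - 7)/(9*r^2 - 18*r - 7)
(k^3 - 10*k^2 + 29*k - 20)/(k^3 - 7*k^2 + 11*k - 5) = (k - 4)/(k - 1)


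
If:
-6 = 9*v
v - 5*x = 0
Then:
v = -2/3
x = -2/15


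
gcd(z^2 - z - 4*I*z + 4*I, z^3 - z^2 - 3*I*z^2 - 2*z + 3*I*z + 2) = z - 1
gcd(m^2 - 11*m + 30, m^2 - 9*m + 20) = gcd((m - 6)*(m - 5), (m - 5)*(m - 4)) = m - 5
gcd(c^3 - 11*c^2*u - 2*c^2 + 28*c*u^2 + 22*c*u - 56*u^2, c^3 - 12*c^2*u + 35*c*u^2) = -c + 7*u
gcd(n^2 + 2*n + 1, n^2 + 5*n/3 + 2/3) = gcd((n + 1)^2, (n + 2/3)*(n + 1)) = n + 1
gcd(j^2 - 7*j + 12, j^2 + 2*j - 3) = 1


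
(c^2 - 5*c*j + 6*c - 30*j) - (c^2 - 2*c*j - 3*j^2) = -3*c*j + 6*c + 3*j^2 - 30*j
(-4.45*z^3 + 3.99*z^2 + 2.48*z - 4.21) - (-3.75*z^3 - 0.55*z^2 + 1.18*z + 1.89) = -0.7*z^3 + 4.54*z^2 + 1.3*z - 6.1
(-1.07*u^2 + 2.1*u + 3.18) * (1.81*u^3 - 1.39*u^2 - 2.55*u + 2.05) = -1.9367*u^5 + 5.2883*u^4 + 5.5653*u^3 - 11.9687*u^2 - 3.804*u + 6.519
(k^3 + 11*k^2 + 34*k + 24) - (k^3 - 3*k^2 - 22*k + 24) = 14*k^2 + 56*k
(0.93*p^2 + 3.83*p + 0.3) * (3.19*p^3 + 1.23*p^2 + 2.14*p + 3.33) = 2.9667*p^5 + 13.3616*p^4 + 7.6581*p^3 + 11.6621*p^2 + 13.3959*p + 0.999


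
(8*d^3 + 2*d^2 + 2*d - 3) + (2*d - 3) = 8*d^3 + 2*d^2 + 4*d - 6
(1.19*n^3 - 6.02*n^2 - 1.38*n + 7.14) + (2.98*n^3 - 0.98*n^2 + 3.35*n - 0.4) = 4.17*n^3 - 7.0*n^2 + 1.97*n + 6.74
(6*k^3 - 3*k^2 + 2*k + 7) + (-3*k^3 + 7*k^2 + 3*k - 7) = 3*k^3 + 4*k^2 + 5*k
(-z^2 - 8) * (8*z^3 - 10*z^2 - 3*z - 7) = -8*z^5 + 10*z^4 - 61*z^3 + 87*z^2 + 24*z + 56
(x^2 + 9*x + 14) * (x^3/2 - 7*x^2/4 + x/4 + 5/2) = x^5/2 + 11*x^4/4 - 17*x^3/2 - 79*x^2/4 + 26*x + 35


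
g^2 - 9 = (g - 3)*(g + 3)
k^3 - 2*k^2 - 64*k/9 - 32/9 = (k - 4)*(k + 2/3)*(k + 4/3)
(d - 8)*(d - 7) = d^2 - 15*d + 56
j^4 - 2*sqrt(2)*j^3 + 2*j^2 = j^2*(j - sqrt(2))^2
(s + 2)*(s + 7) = s^2 + 9*s + 14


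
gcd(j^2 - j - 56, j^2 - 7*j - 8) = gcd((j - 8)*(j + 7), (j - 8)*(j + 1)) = j - 8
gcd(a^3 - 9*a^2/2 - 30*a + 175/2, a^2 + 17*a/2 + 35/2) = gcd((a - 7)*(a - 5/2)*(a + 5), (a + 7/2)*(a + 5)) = a + 5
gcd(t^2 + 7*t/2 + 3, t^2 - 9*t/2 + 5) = 1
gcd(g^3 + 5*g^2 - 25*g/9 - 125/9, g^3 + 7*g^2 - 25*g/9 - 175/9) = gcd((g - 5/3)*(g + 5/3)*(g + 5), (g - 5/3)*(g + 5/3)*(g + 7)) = g^2 - 25/9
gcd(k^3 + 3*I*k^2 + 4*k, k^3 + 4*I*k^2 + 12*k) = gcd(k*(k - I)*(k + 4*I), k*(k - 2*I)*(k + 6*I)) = k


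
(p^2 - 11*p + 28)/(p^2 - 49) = (p - 4)/(p + 7)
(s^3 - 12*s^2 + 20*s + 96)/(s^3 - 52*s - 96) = (s - 6)/(s + 6)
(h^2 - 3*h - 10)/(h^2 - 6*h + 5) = (h + 2)/(h - 1)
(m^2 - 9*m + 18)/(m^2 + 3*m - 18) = (m - 6)/(m + 6)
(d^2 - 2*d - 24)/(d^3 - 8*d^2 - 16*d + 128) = (d - 6)/(d^2 - 12*d + 32)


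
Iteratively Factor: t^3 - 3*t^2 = (t)*(t^2 - 3*t) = t^2*(t - 3)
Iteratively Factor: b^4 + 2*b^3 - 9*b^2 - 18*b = (b + 2)*(b^3 - 9*b) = (b + 2)*(b + 3)*(b^2 - 3*b) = b*(b + 2)*(b + 3)*(b - 3)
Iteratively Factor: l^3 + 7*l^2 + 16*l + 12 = (l + 2)*(l^2 + 5*l + 6) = (l + 2)*(l + 3)*(l + 2)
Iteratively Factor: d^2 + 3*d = (d)*(d + 3)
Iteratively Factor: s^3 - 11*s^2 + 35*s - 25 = (s - 5)*(s^2 - 6*s + 5) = (s - 5)^2*(s - 1)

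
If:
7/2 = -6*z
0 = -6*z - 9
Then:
No Solution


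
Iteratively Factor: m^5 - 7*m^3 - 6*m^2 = (m)*(m^4 - 7*m^2 - 6*m) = m*(m - 3)*(m^3 + 3*m^2 + 2*m) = m*(m - 3)*(m + 1)*(m^2 + 2*m) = m^2*(m - 3)*(m + 1)*(m + 2)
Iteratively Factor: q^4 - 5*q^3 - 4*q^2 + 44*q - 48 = (q - 2)*(q^3 - 3*q^2 - 10*q + 24) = (q - 4)*(q - 2)*(q^2 + q - 6) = (q - 4)*(q - 2)*(q + 3)*(q - 2)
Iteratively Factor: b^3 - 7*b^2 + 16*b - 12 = (b - 2)*(b^2 - 5*b + 6) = (b - 3)*(b - 2)*(b - 2)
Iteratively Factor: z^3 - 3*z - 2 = (z - 2)*(z^2 + 2*z + 1) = (z - 2)*(z + 1)*(z + 1)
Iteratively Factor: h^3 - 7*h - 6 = (h + 1)*(h^2 - h - 6) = (h - 3)*(h + 1)*(h + 2)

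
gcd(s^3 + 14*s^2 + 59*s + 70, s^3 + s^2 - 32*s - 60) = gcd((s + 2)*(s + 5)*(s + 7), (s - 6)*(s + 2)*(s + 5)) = s^2 + 7*s + 10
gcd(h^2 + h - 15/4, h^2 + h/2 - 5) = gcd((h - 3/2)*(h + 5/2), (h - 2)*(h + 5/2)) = h + 5/2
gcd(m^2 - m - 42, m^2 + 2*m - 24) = m + 6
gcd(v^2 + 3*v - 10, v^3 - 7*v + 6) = v - 2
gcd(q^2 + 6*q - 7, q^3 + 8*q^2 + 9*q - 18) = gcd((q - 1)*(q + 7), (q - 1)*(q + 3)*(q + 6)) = q - 1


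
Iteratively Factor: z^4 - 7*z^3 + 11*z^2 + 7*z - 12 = (z - 1)*(z^3 - 6*z^2 + 5*z + 12) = (z - 1)*(z + 1)*(z^2 - 7*z + 12) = (z - 3)*(z - 1)*(z + 1)*(z - 4)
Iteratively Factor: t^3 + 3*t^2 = (t)*(t^2 + 3*t) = t*(t + 3)*(t)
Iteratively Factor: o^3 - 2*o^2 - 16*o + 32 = (o - 4)*(o^2 + 2*o - 8) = (o - 4)*(o + 4)*(o - 2)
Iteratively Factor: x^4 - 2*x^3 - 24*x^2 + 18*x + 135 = (x - 3)*(x^3 + x^2 - 21*x - 45) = (x - 3)*(x + 3)*(x^2 - 2*x - 15) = (x - 3)*(x + 3)^2*(x - 5)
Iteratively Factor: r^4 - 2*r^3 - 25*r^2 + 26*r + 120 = (r + 4)*(r^3 - 6*r^2 - r + 30) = (r - 5)*(r + 4)*(r^2 - r - 6) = (r - 5)*(r + 2)*(r + 4)*(r - 3)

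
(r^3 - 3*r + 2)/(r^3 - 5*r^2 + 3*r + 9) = (r^3 - 3*r + 2)/(r^3 - 5*r^2 + 3*r + 9)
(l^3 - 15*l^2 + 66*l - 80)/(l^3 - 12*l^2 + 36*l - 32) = (l - 5)/(l - 2)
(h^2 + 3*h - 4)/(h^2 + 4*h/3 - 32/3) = 3*(h - 1)/(3*h - 8)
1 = 1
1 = 1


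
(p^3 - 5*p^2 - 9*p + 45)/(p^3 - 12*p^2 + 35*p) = (p^2 - 9)/(p*(p - 7))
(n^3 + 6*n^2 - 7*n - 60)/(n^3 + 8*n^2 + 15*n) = (n^2 + n - 12)/(n*(n + 3))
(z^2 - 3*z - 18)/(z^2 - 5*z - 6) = (z + 3)/(z + 1)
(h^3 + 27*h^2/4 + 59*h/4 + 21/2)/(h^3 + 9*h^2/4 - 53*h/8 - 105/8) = 2*(h + 2)/(2*h - 5)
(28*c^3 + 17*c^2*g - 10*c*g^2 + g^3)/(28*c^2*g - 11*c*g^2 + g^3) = (c + g)/g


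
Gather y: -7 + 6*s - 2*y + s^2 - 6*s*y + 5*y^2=s^2 + 6*s + 5*y^2 + y*(-6*s - 2) - 7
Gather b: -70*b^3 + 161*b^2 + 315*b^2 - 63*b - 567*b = -70*b^3 + 476*b^2 - 630*b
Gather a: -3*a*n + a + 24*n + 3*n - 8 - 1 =a*(1 - 3*n) + 27*n - 9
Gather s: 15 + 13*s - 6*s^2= -6*s^2 + 13*s + 15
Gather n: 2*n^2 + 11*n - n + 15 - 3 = 2*n^2 + 10*n + 12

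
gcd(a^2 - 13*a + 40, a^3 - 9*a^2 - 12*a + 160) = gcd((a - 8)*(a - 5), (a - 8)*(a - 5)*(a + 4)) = a^2 - 13*a + 40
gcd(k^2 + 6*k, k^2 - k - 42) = k + 6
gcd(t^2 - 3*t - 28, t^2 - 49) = t - 7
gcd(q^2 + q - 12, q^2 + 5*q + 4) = q + 4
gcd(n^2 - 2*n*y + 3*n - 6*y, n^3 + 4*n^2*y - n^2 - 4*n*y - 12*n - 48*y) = n + 3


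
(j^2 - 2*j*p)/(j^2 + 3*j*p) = (j - 2*p)/(j + 3*p)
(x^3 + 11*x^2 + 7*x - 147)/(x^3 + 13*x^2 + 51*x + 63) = (x^2 + 4*x - 21)/(x^2 + 6*x + 9)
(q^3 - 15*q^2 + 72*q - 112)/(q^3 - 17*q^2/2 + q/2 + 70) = 2*(q - 4)/(2*q + 5)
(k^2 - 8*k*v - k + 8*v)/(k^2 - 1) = (k - 8*v)/(k + 1)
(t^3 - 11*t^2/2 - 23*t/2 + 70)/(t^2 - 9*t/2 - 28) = (t^2 - 9*t + 20)/(t - 8)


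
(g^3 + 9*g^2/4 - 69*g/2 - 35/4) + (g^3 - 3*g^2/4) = 2*g^3 + 3*g^2/2 - 69*g/2 - 35/4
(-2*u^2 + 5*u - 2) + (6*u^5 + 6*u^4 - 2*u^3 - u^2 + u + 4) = 6*u^5 + 6*u^4 - 2*u^3 - 3*u^2 + 6*u + 2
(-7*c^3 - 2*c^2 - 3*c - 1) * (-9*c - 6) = 63*c^4 + 60*c^3 + 39*c^2 + 27*c + 6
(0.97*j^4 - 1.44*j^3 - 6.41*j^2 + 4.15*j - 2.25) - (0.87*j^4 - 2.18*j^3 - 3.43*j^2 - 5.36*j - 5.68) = 0.1*j^4 + 0.74*j^3 - 2.98*j^2 + 9.51*j + 3.43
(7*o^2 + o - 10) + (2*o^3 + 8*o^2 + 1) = 2*o^3 + 15*o^2 + o - 9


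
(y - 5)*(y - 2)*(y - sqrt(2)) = y^3 - 7*y^2 - sqrt(2)*y^2 + 7*sqrt(2)*y + 10*y - 10*sqrt(2)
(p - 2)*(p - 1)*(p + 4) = p^3 + p^2 - 10*p + 8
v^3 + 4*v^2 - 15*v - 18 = (v - 3)*(v + 1)*(v + 6)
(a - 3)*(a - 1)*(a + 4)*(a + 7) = a^4 + 7*a^3 - 13*a^2 - 79*a + 84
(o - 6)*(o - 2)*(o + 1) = o^3 - 7*o^2 + 4*o + 12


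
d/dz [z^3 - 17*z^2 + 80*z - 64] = 3*z^2 - 34*z + 80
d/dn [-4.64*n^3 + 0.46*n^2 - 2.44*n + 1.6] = -13.92*n^2 + 0.92*n - 2.44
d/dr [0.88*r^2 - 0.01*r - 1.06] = 1.76*r - 0.01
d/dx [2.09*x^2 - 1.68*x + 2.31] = 4.18*x - 1.68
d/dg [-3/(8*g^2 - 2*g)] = 3*(8*g - 1)/(2*g^2*(4*g - 1)^2)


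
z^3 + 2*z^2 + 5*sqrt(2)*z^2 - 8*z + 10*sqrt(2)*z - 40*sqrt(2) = (z - 2)*(z + 4)*(z + 5*sqrt(2))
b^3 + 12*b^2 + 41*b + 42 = (b + 2)*(b + 3)*(b + 7)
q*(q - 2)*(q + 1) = q^3 - q^2 - 2*q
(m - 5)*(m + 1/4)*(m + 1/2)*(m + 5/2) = m^4 - 7*m^3/4 - 57*m^2/4 - 155*m/16 - 25/16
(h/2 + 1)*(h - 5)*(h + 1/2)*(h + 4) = h^4/2 + 3*h^3/4 - 43*h^2/4 - 51*h/2 - 10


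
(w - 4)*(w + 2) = w^2 - 2*w - 8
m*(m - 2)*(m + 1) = m^3 - m^2 - 2*m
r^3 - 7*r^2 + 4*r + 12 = (r - 6)*(r - 2)*(r + 1)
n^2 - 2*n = n*(n - 2)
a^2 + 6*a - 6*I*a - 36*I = (a + 6)*(a - 6*I)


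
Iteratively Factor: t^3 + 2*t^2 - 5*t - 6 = (t + 1)*(t^2 + t - 6) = (t - 2)*(t + 1)*(t + 3)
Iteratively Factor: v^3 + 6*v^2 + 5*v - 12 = (v + 4)*(v^2 + 2*v - 3) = (v + 3)*(v + 4)*(v - 1)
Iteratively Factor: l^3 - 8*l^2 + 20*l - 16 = (l - 2)*(l^2 - 6*l + 8) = (l - 2)^2*(l - 4)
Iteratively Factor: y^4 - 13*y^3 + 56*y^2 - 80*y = (y)*(y^3 - 13*y^2 + 56*y - 80) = y*(y - 4)*(y^2 - 9*y + 20) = y*(y - 4)^2*(y - 5)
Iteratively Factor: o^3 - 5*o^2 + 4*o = (o)*(o^2 - 5*o + 4) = o*(o - 1)*(o - 4)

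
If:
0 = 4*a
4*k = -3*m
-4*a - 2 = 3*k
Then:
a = 0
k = -2/3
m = 8/9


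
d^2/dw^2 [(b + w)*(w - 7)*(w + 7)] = 2*b + 6*w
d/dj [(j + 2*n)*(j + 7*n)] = 2*j + 9*n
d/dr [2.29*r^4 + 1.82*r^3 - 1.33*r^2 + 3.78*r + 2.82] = 9.16*r^3 + 5.46*r^2 - 2.66*r + 3.78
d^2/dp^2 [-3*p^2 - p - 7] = -6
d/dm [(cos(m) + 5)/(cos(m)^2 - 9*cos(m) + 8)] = (cos(m)^2 + 10*cos(m) - 53)*sin(m)/(cos(m)^2 - 9*cos(m) + 8)^2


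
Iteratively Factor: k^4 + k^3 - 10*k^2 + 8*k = (k - 2)*(k^3 + 3*k^2 - 4*k) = (k - 2)*(k - 1)*(k^2 + 4*k) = (k - 2)*(k - 1)*(k + 4)*(k)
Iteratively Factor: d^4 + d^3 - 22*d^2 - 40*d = (d)*(d^3 + d^2 - 22*d - 40) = d*(d - 5)*(d^2 + 6*d + 8) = d*(d - 5)*(d + 4)*(d + 2)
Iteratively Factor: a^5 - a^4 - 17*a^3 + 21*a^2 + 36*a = (a - 3)*(a^4 + 2*a^3 - 11*a^2 - 12*a) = a*(a - 3)*(a^3 + 2*a^2 - 11*a - 12) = a*(a - 3)*(a + 1)*(a^2 + a - 12) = a*(a - 3)*(a + 1)*(a + 4)*(a - 3)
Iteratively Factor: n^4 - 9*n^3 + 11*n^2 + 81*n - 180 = (n - 5)*(n^3 - 4*n^2 - 9*n + 36) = (n - 5)*(n - 4)*(n^2 - 9) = (n - 5)*(n - 4)*(n - 3)*(n + 3)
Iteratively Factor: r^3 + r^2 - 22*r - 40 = (r + 4)*(r^2 - 3*r - 10) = (r + 2)*(r + 4)*(r - 5)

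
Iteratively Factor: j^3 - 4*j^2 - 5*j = (j - 5)*(j^2 + j) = j*(j - 5)*(j + 1)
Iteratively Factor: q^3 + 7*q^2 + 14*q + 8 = (q + 1)*(q^2 + 6*q + 8) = (q + 1)*(q + 2)*(q + 4)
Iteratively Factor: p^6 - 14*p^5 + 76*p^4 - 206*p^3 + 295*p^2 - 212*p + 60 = (p - 2)*(p^5 - 12*p^4 + 52*p^3 - 102*p^2 + 91*p - 30) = (p - 3)*(p - 2)*(p^4 - 9*p^3 + 25*p^2 - 27*p + 10) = (p - 3)*(p - 2)^2*(p^3 - 7*p^2 + 11*p - 5) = (p - 3)*(p - 2)^2*(p - 1)*(p^2 - 6*p + 5) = (p - 5)*(p - 3)*(p - 2)^2*(p - 1)*(p - 1)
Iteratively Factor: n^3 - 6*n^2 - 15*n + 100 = (n + 4)*(n^2 - 10*n + 25) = (n - 5)*(n + 4)*(n - 5)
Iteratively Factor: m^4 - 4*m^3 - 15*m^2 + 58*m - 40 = (m + 4)*(m^3 - 8*m^2 + 17*m - 10) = (m - 5)*(m + 4)*(m^2 - 3*m + 2) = (m - 5)*(m - 2)*(m + 4)*(m - 1)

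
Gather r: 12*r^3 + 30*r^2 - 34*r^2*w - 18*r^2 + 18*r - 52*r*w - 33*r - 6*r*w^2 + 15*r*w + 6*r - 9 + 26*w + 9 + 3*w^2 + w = 12*r^3 + r^2*(12 - 34*w) + r*(-6*w^2 - 37*w - 9) + 3*w^2 + 27*w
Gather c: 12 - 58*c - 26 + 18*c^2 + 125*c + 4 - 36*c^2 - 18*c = -18*c^2 + 49*c - 10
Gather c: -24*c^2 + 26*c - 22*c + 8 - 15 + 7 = -24*c^2 + 4*c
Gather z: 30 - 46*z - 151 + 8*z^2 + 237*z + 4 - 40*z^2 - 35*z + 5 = -32*z^2 + 156*z - 112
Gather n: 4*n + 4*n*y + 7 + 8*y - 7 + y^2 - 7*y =n*(4*y + 4) + y^2 + y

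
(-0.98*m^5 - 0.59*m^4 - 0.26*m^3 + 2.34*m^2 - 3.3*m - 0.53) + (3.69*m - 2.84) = -0.98*m^5 - 0.59*m^4 - 0.26*m^3 + 2.34*m^2 + 0.39*m - 3.37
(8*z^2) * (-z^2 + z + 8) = -8*z^4 + 8*z^3 + 64*z^2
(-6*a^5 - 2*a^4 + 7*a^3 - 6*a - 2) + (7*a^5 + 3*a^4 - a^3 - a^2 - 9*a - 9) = a^5 + a^4 + 6*a^3 - a^2 - 15*a - 11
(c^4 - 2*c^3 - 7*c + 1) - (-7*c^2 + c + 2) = c^4 - 2*c^3 + 7*c^2 - 8*c - 1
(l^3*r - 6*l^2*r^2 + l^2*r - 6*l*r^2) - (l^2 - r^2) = l^3*r - 6*l^2*r^2 + l^2*r - l^2 - 6*l*r^2 + r^2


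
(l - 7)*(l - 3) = l^2 - 10*l + 21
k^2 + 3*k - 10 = (k - 2)*(k + 5)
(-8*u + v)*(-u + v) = 8*u^2 - 9*u*v + v^2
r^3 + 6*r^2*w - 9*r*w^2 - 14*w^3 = (r - 2*w)*(r + w)*(r + 7*w)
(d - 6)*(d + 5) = d^2 - d - 30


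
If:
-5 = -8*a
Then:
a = 5/8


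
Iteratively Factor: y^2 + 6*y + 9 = (y + 3)*(y + 3)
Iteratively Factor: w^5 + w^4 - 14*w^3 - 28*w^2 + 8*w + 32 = (w - 4)*(w^4 + 5*w^3 + 6*w^2 - 4*w - 8) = (w - 4)*(w + 2)*(w^3 + 3*w^2 - 4) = (w - 4)*(w + 2)^2*(w^2 + w - 2) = (w - 4)*(w + 2)^3*(w - 1)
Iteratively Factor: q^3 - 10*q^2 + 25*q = (q - 5)*(q^2 - 5*q) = q*(q - 5)*(q - 5)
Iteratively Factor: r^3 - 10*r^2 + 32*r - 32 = (r - 4)*(r^2 - 6*r + 8) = (r - 4)^2*(r - 2)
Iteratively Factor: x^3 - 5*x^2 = (x)*(x^2 - 5*x) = x^2*(x - 5)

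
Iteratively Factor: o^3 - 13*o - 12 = (o + 1)*(o^2 - o - 12) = (o + 1)*(o + 3)*(o - 4)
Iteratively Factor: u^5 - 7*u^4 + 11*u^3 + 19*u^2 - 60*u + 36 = (u - 3)*(u^4 - 4*u^3 - u^2 + 16*u - 12) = (u - 3)*(u - 2)*(u^3 - 2*u^2 - 5*u + 6) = (u - 3)*(u - 2)*(u + 2)*(u^2 - 4*u + 3) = (u - 3)*(u - 2)*(u - 1)*(u + 2)*(u - 3)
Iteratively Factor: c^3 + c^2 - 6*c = (c)*(c^2 + c - 6) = c*(c + 3)*(c - 2)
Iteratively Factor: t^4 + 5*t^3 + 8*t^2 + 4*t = (t)*(t^3 + 5*t^2 + 8*t + 4) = t*(t + 1)*(t^2 + 4*t + 4) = t*(t + 1)*(t + 2)*(t + 2)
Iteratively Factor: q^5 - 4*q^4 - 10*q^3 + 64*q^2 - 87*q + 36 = (q + 4)*(q^4 - 8*q^3 + 22*q^2 - 24*q + 9) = (q - 3)*(q + 4)*(q^3 - 5*q^2 + 7*q - 3) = (q - 3)^2*(q + 4)*(q^2 - 2*q + 1) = (q - 3)^2*(q - 1)*(q + 4)*(q - 1)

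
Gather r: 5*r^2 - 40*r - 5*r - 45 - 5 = 5*r^2 - 45*r - 50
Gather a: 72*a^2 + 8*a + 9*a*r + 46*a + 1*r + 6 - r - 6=72*a^2 + a*(9*r + 54)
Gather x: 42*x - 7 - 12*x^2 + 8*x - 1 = -12*x^2 + 50*x - 8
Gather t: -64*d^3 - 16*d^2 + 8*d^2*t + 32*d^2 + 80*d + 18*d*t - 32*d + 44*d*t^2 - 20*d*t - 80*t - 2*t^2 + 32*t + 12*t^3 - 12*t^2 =-64*d^3 + 16*d^2 + 48*d + 12*t^3 + t^2*(44*d - 14) + t*(8*d^2 - 2*d - 48)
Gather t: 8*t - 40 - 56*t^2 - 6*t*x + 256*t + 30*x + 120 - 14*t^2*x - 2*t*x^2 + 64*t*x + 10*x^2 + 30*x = t^2*(-14*x - 56) + t*(-2*x^2 + 58*x + 264) + 10*x^2 + 60*x + 80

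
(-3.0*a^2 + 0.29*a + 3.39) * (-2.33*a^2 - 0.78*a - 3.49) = 6.99*a^4 + 1.6643*a^3 + 2.3451*a^2 - 3.6563*a - 11.8311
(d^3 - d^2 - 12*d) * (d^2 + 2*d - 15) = d^5 + d^4 - 29*d^3 - 9*d^2 + 180*d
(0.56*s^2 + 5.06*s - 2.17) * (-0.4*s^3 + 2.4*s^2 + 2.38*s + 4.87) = -0.224*s^5 - 0.68*s^4 + 14.3448*s^3 + 9.562*s^2 + 19.4776*s - 10.5679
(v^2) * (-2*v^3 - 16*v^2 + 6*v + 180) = -2*v^5 - 16*v^4 + 6*v^3 + 180*v^2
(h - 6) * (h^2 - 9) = h^3 - 6*h^2 - 9*h + 54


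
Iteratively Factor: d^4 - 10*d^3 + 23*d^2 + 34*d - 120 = (d - 5)*(d^3 - 5*d^2 - 2*d + 24) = (d - 5)*(d - 3)*(d^2 - 2*d - 8) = (d - 5)*(d - 3)*(d + 2)*(d - 4)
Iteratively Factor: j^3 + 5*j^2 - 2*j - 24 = (j - 2)*(j^2 + 7*j + 12) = (j - 2)*(j + 3)*(j + 4)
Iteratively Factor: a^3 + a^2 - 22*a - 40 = (a - 5)*(a^2 + 6*a + 8) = (a - 5)*(a + 2)*(a + 4)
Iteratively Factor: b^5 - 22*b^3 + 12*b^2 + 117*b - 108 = (b + 4)*(b^4 - 4*b^3 - 6*b^2 + 36*b - 27) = (b - 3)*(b + 4)*(b^3 - b^2 - 9*b + 9) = (b - 3)*(b + 3)*(b + 4)*(b^2 - 4*b + 3) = (b - 3)*(b - 1)*(b + 3)*(b + 4)*(b - 3)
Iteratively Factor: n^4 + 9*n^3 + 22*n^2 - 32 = (n - 1)*(n^3 + 10*n^2 + 32*n + 32) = (n - 1)*(n + 2)*(n^2 + 8*n + 16) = (n - 1)*(n + 2)*(n + 4)*(n + 4)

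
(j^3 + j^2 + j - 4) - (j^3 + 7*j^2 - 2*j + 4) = -6*j^2 + 3*j - 8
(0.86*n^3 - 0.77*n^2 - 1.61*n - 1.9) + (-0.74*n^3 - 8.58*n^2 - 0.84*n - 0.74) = 0.12*n^3 - 9.35*n^2 - 2.45*n - 2.64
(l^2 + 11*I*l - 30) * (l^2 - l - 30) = l^4 - l^3 + 11*I*l^3 - 60*l^2 - 11*I*l^2 + 30*l - 330*I*l + 900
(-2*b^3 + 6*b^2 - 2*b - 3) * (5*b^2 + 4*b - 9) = -10*b^5 + 22*b^4 + 32*b^3 - 77*b^2 + 6*b + 27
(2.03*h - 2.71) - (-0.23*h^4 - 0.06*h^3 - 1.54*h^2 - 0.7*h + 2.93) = 0.23*h^4 + 0.06*h^3 + 1.54*h^2 + 2.73*h - 5.64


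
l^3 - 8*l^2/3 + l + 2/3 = (l - 2)*(l - 1)*(l + 1/3)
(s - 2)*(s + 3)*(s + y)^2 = s^4 + 2*s^3*y + s^3 + s^2*y^2 + 2*s^2*y - 6*s^2 + s*y^2 - 12*s*y - 6*y^2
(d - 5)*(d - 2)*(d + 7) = d^3 - 39*d + 70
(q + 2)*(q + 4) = q^2 + 6*q + 8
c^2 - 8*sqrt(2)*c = c*(c - 8*sqrt(2))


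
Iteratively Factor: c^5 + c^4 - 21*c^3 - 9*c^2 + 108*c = (c + 4)*(c^4 - 3*c^3 - 9*c^2 + 27*c) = (c - 3)*(c + 4)*(c^3 - 9*c) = (c - 3)*(c + 3)*(c + 4)*(c^2 - 3*c) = (c - 3)^2*(c + 3)*(c + 4)*(c)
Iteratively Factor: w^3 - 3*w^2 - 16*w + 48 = (w - 3)*(w^2 - 16) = (w - 3)*(w + 4)*(w - 4)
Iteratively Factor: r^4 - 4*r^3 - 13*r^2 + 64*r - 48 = (r + 4)*(r^3 - 8*r^2 + 19*r - 12) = (r - 1)*(r + 4)*(r^2 - 7*r + 12) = (r - 4)*(r - 1)*(r + 4)*(r - 3)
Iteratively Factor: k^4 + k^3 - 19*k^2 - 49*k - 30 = (k + 3)*(k^3 - 2*k^2 - 13*k - 10) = (k - 5)*(k + 3)*(k^2 + 3*k + 2) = (k - 5)*(k + 2)*(k + 3)*(k + 1)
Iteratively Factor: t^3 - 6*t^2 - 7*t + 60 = (t - 4)*(t^2 - 2*t - 15) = (t - 5)*(t - 4)*(t + 3)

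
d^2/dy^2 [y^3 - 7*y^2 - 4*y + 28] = 6*y - 14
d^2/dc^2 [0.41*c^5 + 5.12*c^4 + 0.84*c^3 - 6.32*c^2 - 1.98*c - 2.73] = 8.2*c^3 + 61.44*c^2 + 5.04*c - 12.64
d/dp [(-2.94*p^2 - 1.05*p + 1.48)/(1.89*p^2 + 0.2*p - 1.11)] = (1.3965*p^2 + 0.932400000000001*p + 0.8695)/(3.5721*p^4 + 0.756*p^3 - 4.1558*p^2 - 0.444*p + 1.2321)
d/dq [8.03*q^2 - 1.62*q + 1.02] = 16.06*q - 1.62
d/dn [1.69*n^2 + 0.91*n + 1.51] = 3.38*n + 0.91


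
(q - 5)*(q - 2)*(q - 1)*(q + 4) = q^4 - 4*q^3 - 15*q^2 + 58*q - 40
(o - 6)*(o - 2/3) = o^2 - 20*o/3 + 4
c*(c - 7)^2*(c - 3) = c^4 - 17*c^3 + 91*c^2 - 147*c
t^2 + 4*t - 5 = (t - 1)*(t + 5)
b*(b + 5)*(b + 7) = b^3 + 12*b^2 + 35*b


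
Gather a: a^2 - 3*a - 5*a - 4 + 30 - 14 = a^2 - 8*a + 12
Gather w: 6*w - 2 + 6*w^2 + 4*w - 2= 6*w^2 + 10*w - 4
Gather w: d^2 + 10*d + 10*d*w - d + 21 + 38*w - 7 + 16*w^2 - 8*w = d^2 + 9*d + 16*w^2 + w*(10*d + 30) + 14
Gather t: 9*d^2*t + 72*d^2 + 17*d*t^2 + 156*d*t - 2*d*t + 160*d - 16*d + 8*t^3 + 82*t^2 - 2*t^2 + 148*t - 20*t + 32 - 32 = 72*d^2 + 144*d + 8*t^3 + t^2*(17*d + 80) + t*(9*d^2 + 154*d + 128)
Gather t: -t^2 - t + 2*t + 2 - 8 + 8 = -t^2 + t + 2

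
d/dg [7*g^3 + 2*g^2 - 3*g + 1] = 21*g^2 + 4*g - 3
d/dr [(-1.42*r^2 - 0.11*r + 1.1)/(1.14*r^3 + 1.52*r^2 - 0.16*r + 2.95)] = (1.6188*r^4 + 0.2508*r^3 - 3.3676*r^2 - 11.722*r - 0.1485)/(1.2996*r^6 + 3.4656*r^5 + 1.9456*r^4 + 6.2396*r^3 + 8.9936*r^2 - 0.944*r + 8.7025)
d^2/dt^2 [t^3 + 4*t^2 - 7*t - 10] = 6*t + 8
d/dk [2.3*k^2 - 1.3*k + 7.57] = 4.6*k - 1.3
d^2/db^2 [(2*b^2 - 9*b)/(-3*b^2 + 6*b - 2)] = 2*(45*b^3 + 36*b^2 - 162*b + 100)/(27*b^6 - 162*b^5 + 378*b^4 - 432*b^3 + 252*b^2 - 72*b + 8)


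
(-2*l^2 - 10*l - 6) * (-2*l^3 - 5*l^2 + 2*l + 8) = 4*l^5 + 30*l^4 + 58*l^3 - 6*l^2 - 92*l - 48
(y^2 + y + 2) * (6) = 6*y^2 + 6*y + 12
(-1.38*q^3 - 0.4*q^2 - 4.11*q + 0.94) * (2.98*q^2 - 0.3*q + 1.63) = -4.1124*q^5 - 0.778*q^4 - 14.3772*q^3 + 3.3822*q^2 - 6.9813*q + 1.5322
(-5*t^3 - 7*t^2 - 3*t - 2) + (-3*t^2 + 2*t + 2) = -5*t^3 - 10*t^2 - t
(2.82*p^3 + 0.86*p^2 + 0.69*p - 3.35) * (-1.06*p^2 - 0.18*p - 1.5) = -2.9892*p^5 - 1.4192*p^4 - 5.1162*p^3 + 2.1368*p^2 - 0.432*p + 5.025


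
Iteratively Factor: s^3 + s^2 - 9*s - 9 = (s + 3)*(s^2 - 2*s - 3) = (s + 1)*(s + 3)*(s - 3)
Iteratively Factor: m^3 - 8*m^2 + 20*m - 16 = (m - 2)*(m^2 - 6*m + 8) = (m - 2)^2*(m - 4)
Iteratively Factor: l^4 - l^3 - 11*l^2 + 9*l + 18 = (l + 1)*(l^3 - 2*l^2 - 9*l + 18) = (l + 1)*(l + 3)*(l^2 - 5*l + 6) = (l - 2)*(l + 1)*(l + 3)*(l - 3)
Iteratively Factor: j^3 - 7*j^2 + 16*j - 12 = (j - 2)*(j^2 - 5*j + 6) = (j - 2)^2*(j - 3)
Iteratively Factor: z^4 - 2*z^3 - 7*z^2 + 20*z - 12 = (z - 1)*(z^3 - z^2 - 8*z + 12) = (z - 2)*(z - 1)*(z^2 + z - 6) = (z - 2)*(z - 1)*(z + 3)*(z - 2)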